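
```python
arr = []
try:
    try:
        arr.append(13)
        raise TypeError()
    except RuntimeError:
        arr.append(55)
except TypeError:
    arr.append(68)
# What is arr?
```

Step-by-step execution trace:
1. Inner try: `arr.append(13)` → arr = [13].
2. `raise TypeError()` raises TypeError.
3. Inner `except RuntimeError` does not match TypeError; exception propagates to outer try.
4. Outer `except TypeError` matches → `arr.append(68)` → arr = [13, 68].
Result: [13, 68]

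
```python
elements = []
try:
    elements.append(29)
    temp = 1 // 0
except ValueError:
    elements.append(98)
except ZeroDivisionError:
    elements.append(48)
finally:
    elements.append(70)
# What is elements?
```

Step-by-step execution trace:
1. try: `elements.append(29)` → elements = [29].
2. `temp = 1 // 0` raises ZeroDivisionError.
3. `except ValueError` does not match ZeroDivisionError; skipped.
4. `except ZeroDivisionError` matches → `elements.append(48)` → elements = [29, 48].
5. finally always runs: `elements.append(70)` → elements = [29, 48, 70].
Result: [29, 48, 70]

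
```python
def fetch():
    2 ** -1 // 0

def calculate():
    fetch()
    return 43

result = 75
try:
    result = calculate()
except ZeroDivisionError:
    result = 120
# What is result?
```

Step-by-step execution trace:
1. result starts at 75.
2. try: `calculate()` calls `fetch()`.
3. `fetch()` evaluates `2 ** -1 // 0`, which raises ZeroDivisionError; it propagates through calculate (uncaught).
4. `return 43` in calculate is not reached; the assignment to result does not complete.
5. `except ZeroDivisionError` matches → result = 120.
Result: 120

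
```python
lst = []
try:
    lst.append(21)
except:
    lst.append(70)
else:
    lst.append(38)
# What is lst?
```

Step-by-step execution trace:
1. try: `lst.append(21)` → lst = [21]. No exception raised.
2. `except` is skipped.
3. `else` runs (try completed without exception): `lst.append(38)` → lst = [21, 38].
Result: [21, 38]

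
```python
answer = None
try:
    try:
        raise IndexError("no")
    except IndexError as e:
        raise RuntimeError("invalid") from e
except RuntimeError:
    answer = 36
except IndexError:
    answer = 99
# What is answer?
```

Step-by-step execution trace:
1. Inner try raises IndexError; inner `except IndexError as e` catches it.
2. `raise RuntimeError(...) from e` raises RuntimeError (IndexError is attached as __cause__, but only RuntimeError is active).
3. Outer `except RuntimeError` matches → answer = 36.
4. `except IndexError` is not reached.
Result: 36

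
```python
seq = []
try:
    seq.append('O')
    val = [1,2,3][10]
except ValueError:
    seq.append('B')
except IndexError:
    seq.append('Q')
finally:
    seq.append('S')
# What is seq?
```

Step-by-step execution trace:
1. try: `seq.append('O')` → seq = ['O'].
2. `val = [1,2,3][10]` raises IndexError.
3. `except ValueError` does not match IndexError; skipped.
4. `except IndexError` matches → `seq.append('Q')` → seq = ['O', 'Q'].
5. finally always runs: `seq.append('S')` → seq = ['O', 'Q', 'S'].
Result: ['O', 'Q', 'S']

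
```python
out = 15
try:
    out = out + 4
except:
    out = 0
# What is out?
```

Step-by-step execution trace:
1. out starts at 15.
2. try: `out = out + 4` → out = 19. No exception raised.
3. `except` is skipped.
Result: 19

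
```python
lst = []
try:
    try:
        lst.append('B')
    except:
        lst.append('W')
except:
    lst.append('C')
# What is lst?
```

Step-by-step execution trace:
1. Inner try: `lst.append('B')` → lst = ['B']. No exception raised.
2. Inner `except` is skipped.
3. Inner try completes normally; outer `except` is skipped.
Result: ['B']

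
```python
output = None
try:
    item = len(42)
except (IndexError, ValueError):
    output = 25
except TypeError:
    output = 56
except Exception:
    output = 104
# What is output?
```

Step-by-step execution trace:
1. `item = len(42)` raises TypeError.
2. `except (IndexError, ValueError)` does not match TypeError; skipped.
3. `except TypeError` matches (exact type match) → output = 56.
4. `except Exception` is not reached.
Result: 56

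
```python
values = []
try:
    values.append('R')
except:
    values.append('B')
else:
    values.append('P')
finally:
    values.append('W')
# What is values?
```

Step-by-step execution trace:
1. try: `values.append('R')` → values = ['R']. No exception raised.
2. `except` is skipped.
3. `else` runs: `values.append('P')` → values = ['R', 'P'].
4. `finally` always runs: `values.append('W')` → values = ['R', 'P', 'W'].
Result: ['R', 'P', 'W']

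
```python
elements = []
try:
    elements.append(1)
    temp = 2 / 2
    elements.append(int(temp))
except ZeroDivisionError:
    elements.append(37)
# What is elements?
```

Step-by-step execution trace:
1. try: `elements.append(1)` → elements = [1].
2. `temp = 2 / 2` → temp = 1.0. No exception raised.
3. `elements.append(int(temp))` → elements = [1, 1].
4. `except ZeroDivisionError` is skipped (no exception was raised).
Result: [1, 1]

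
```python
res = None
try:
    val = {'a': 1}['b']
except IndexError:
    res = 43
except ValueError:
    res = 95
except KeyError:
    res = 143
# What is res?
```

Step-by-step execution trace:
1. `val = {'a': 1}['b']` raises KeyError.
2. `except IndexError` does not match KeyError; skipped.
3. `except ValueError` does not match KeyError; skipped.
4. `except KeyError` matches → res = 143.
Result: 143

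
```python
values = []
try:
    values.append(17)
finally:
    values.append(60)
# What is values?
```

Step-by-step execution trace:
1. try: `values.append(17)` → values = [17].
2. The try body completes without raising.
3. finally always runs: `values.append(60)` → values = [17, 60].
Result: [17, 60]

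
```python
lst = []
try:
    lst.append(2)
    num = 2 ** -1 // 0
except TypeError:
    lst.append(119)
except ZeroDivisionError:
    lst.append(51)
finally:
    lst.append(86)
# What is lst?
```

Step-by-step execution trace:
1. try: `lst.append(2)` → lst = [2].
2. `num = 2 ** -1 // 0` raises ZeroDivisionError.
3. `except TypeError` does not match ZeroDivisionError; skipped.
4. `except ZeroDivisionError` matches → `lst.append(51)` → lst = [2, 51].
5. finally always runs: `lst.append(86)` → lst = [2, 51, 86].
Result: [2, 51, 86]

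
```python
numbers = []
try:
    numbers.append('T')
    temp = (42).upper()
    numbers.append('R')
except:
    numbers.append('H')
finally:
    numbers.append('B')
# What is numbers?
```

Step-by-step execution trace:
1. try: `numbers.append('T')` → numbers = ['T'].
2. `temp = (42).upper()` raises AttributeError; `numbers.append('R')` is not reached.
3. bare `except` matches → `numbers.append('H')` → numbers = ['T', 'H'].
4. finally always runs: `numbers.append('B')` → numbers = ['T', 'H', 'B'].
Result: ['T', 'H', 'B']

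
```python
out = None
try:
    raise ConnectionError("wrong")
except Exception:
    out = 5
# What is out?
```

Step-by-step execution trace:
1. `raise ConnectionError(...)` raises ConnectionError.
2. `except Exception` matches (ConnectionError is a subclass of Exception) → out = 5.
Result: 5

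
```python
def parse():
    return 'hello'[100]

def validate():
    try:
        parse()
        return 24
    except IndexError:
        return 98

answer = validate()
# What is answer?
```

Step-by-step execution trace:
1. `validate()` calls `parse()`.
2. `parse()` evaluates `'hello'[100]`, which raises IndexError; it propagates to the caller.
3. `return 24` is not reached.
4. `except IndexError` in validate matches → returns 98.
5. answer = 98.
Result: 98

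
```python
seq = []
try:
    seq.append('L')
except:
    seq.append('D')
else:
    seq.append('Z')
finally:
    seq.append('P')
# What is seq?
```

Step-by-step execution trace:
1. try: `seq.append('L')` → seq = ['L']. No exception raised.
2. `except` is skipped.
3. `else` runs: `seq.append('Z')` → seq = ['L', 'Z'].
4. `finally` always runs: `seq.append('P')` → seq = ['L', 'Z', 'P'].
Result: ['L', 'Z', 'P']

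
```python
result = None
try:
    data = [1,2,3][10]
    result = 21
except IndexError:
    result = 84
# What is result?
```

Step-by-step execution trace:
1. `data = [1,2,3][10]` raises IndexError.
2. `result = 21` is not reached.
3. `except IndexError` matches → result = 84.
Result: 84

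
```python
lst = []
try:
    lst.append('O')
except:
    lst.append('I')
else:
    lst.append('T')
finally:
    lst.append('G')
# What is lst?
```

Step-by-step execution trace:
1. try: `lst.append('O')` → lst = ['O']. No exception raised.
2. `except` is skipped.
3. `else` runs: `lst.append('T')` → lst = ['O', 'T'].
4. `finally` always runs: `lst.append('G')` → lst = ['O', 'T', 'G'].
Result: ['O', 'T', 'G']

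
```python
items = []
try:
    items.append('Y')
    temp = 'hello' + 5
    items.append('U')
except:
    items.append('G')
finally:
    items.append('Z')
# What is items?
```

Step-by-step execution trace:
1. try: `items.append('Y')` → items = ['Y'].
2. `temp = 'hello' + 5` raises TypeError; `items.append('U')` is not reached.
3. bare `except` matches → `items.append('G')` → items = ['Y', 'G'].
4. finally always runs: `items.append('Z')` → items = ['Y', 'G', 'Z'].
Result: ['Y', 'G', 'Z']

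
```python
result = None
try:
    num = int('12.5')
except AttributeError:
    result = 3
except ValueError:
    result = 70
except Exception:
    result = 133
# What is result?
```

Step-by-step execution trace:
1. `num = int('12.5')` raises ValueError.
2. `except AttributeError` does not match ValueError; skipped.
3. `except ValueError` matches → result = 70.
4. Remaining except clauses are skipped.
Result: 70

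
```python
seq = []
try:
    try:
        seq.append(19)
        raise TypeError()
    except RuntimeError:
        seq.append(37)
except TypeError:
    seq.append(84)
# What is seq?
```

Step-by-step execution trace:
1. Inner try: `seq.append(19)` → seq = [19].
2. `raise TypeError()` raises TypeError.
3. Inner `except RuntimeError` does not match TypeError; exception propagates to outer try.
4. Outer `except TypeError` matches → `seq.append(84)` → seq = [19, 84].
Result: [19, 84]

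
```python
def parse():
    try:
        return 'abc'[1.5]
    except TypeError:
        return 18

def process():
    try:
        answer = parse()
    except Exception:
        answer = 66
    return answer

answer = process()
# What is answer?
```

Step-by-step execution trace:
1. `process()` calls `parse()`.
2. In parse: `'abc'[1.5]` raises TypeError; `except TypeError` catches it → returns 18.
3. In process: `answer = parse()` → answer = 18. No exception reaches process.
4. `except Exception` is skipped; process returns 18.
5. answer = 18.
Result: 18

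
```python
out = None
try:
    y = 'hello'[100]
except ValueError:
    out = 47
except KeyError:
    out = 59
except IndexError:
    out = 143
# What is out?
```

Step-by-step execution trace:
1. `y = 'hello'[100]` raises IndexError.
2. `except ValueError` does not match IndexError; skipped.
3. `except KeyError` does not match IndexError; skipped.
4. `except IndexError` matches → out = 143.
Result: 143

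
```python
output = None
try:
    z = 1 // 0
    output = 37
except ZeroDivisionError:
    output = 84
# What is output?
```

Step-by-step execution trace:
1. `z = 1 // 0` raises ZeroDivisionError.
2. `output = 37` is not reached.
3. `except ZeroDivisionError` matches → output = 84.
Result: 84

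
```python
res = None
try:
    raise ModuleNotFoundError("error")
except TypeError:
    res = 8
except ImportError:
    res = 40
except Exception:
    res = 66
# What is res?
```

Step-by-step execution trace:
1. `raise ModuleNotFoundError(...)` raises ModuleNotFoundError.
2. `except TypeError` does not match (ModuleNotFoundError is not a subclass of TypeError); skipped.
3. `except ImportError` matches (ModuleNotFoundError is a subclass of ImportError) → res = 40.
4. `except Exception` is not reached.
Result: 40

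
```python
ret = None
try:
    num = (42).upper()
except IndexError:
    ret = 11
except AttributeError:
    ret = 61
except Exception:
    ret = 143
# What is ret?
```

Step-by-step execution trace:
1. `num = (42).upper()` raises AttributeError.
2. `except IndexError` does not match AttributeError; skipped.
3. `except AttributeError` matches → ret = 61.
4. Remaining except clauses are skipped.
Result: 61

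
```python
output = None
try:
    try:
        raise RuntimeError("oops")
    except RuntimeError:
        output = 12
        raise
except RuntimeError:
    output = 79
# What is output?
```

Step-by-step execution trace:
1. Inner try: `raise RuntimeError("oops")` raises RuntimeError.
2. Inner `except RuntimeError` matches → output = 12.
3. bare `raise` re-raises the same RuntimeError.
4. Outer `except RuntimeError` matches → output = 79.
Result: 79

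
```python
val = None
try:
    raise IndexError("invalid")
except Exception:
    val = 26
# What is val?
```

Step-by-step execution trace:
1. `raise IndexError(...)` raises IndexError.
2. `except Exception` matches (IndexError is a subclass of Exception) → val = 26.
Result: 26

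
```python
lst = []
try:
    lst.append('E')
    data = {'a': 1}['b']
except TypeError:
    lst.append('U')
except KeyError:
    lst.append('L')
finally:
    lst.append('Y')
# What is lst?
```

Step-by-step execution trace:
1. try: `lst.append('E')` → lst = ['E'].
2. `data = {'a': 1}['b']` raises KeyError.
3. `except TypeError` does not match KeyError; skipped.
4. `except KeyError` matches → `lst.append('L')` → lst = ['E', 'L'].
5. finally always runs: `lst.append('Y')` → lst = ['E', 'L', 'Y'].
Result: ['E', 'L', 'Y']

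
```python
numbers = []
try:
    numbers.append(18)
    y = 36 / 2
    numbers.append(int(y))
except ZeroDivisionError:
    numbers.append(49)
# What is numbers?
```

Step-by-step execution trace:
1. try: `numbers.append(18)` → numbers = [18].
2. `y = 36 / 2` → y = 18.0. No exception raised.
3. `numbers.append(int(y))` → numbers = [18, 18].
4. `except ZeroDivisionError` is skipped (no exception was raised).
Result: [18, 18]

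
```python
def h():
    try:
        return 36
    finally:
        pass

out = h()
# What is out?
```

Step-by-step execution trace:
1. `h()` enters try: `return 36` sets pending return value 36.
2. Before returning, `finally: pass` runs (no effect).
3. h() returns 36 → out = 36.
Result: 36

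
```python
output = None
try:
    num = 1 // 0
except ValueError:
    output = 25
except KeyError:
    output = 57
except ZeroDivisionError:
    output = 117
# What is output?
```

Step-by-step execution trace:
1. `num = 1 // 0` raises ZeroDivisionError.
2. `except ValueError` does not match ZeroDivisionError; skipped.
3. `except KeyError` does not match ZeroDivisionError; skipped.
4. `except ZeroDivisionError` matches → output = 117.
Result: 117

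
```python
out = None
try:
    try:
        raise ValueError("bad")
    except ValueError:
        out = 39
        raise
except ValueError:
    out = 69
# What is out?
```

Step-by-step execution trace:
1. Inner try: `raise ValueError("bad")` raises ValueError.
2. Inner `except ValueError` matches → out = 39.
3. bare `raise` re-raises the same ValueError.
4. Outer `except ValueError` matches → out = 69.
Result: 69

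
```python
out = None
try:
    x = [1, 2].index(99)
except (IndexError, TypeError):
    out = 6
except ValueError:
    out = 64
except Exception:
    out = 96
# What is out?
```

Step-by-step execution trace:
1. `x = [1, 2].index(99)` raises ValueError.
2. `except (IndexError, TypeError)` does not match ValueError; skipped.
3. `except ValueError` matches (exact type match) → out = 64.
4. `except Exception` is not reached.
Result: 64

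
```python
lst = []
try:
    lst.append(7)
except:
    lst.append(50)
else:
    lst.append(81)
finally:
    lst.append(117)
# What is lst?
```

Step-by-step execution trace:
1. try: `lst.append(7)` → lst = [7]. No exception raised.
2. `except` is skipped.
3. `else` runs: `lst.append(81)` → lst = [7, 81].
4. `finally` always runs: `lst.append(117)` → lst = [7, 81, 117].
Result: [7, 81, 117]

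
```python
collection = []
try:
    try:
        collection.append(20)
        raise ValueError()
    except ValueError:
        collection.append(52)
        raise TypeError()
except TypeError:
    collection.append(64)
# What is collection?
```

Step-by-step execution trace:
1. Inner try: `collection.append(20)` → collection = [20].
2. `raise ValueError()` raises ValueError.
3. Inner `except ValueError` matches → `collection.append(52)` → collection = [20, 52].
4. `raise TypeError()` raises TypeError; propagates to outer try.
5. Outer `except TypeError` matches → `collection.append(64)` → collection = [20, 52, 64].
Result: [20, 52, 64]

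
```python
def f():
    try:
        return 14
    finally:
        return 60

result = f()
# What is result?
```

Step-by-step execution trace:
1. `f()` enters try: `return 14` sets pending return value 14.
2. Before returning, `finally: return 60` runs and overrides the pending return.
3. f() returns 60 → result = 60.
Result: 60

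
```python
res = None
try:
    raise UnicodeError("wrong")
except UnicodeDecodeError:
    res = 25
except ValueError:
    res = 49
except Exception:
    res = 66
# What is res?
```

Step-by-step execution trace:
1. `raise UnicodeError(...)` raises UnicodeError.
2. `except UnicodeDecodeError` does not match (UnicodeError is not a subclass of UnicodeDecodeError); skipped.
3. `except ValueError` matches (UnicodeError is a subclass of ValueError) → res = 49.
4. `except Exception` is not reached.
Result: 49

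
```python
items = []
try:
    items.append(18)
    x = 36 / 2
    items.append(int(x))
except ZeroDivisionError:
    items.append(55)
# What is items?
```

Step-by-step execution trace:
1. try: `items.append(18)` → items = [18].
2. `x = 36 / 2` → x = 18.0. No exception raised.
3. `items.append(int(x))` → items = [18, 18].
4. `except ZeroDivisionError` is skipped (no exception was raised).
Result: [18, 18]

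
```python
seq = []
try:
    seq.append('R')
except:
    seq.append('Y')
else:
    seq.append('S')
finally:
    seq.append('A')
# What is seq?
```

Step-by-step execution trace:
1. try: `seq.append('R')` → seq = ['R']. No exception raised.
2. `except` is skipped.
3. `else` runs: `seq.append('S')` → seq = ['R', 'S'].
4. `finally` always runs: `seq.append('A')` → seq = ['R', 'S', 'A'].
Result: ['R', 'S', 'A']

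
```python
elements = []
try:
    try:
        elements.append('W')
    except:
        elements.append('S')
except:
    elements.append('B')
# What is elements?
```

Step-by-step execution trace:
1. Inner try: `elements.append('W')` → elements = ['W']. No exception raised.
2. Inner `except` is skipped.
3. Inner try completes normally; outer `except` is skipped.
Result: ['W']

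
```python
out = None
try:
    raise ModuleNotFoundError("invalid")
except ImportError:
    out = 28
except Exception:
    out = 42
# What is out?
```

Step-by-step execution trace:
1. `raise ModuleNotFoundError(...)` raises ModuleNotFoundError.
2. `except ImportError` matches (ModuleNotFoundError is a subclass of ImportError) → out = 28.
3. `except Exception` is not reached.
Result: 28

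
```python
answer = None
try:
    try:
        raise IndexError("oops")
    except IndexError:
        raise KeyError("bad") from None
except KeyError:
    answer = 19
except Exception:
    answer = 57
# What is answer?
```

Step-by-step execution trace:
1. Inner try raises IndexError; inner `except IndexError` catches it.
2. `raise KeyError(...) from None` raises KeyError (from None suppresses __context__, but the active exception is still KeyError).
3. Outer `except KeyError` matches → answer = 19.
4. `except Exception` is not reached.
Result: 19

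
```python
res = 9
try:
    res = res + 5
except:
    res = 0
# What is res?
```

Step-by-step execution trace:
1. res starts at 9.
2. try: `res = res + 5` → res = 14. No exception raised.
3. `except` is skipped.
Result: 14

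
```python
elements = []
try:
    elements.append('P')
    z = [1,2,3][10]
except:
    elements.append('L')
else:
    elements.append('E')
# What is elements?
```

Step-by-step execution trace:
1. try: `elements.append('P')` → elements = ['P'].
2. `z = [1,2,3][10]` raises IndexError.
3. bare `except` matches → `elements.append('L')` → elements = ['P', 'L'].
4. `else` is skipped (an exception was raised).
Result: ['P', 'L']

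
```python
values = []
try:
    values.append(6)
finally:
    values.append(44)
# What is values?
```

Step-by-step execution trace:
1. try: `values.append(6)` → values = [6].
2. The try body completes without raising.
3. finally always runs: `values.append(44)` → values = [6, 44].
Result: [6, 44]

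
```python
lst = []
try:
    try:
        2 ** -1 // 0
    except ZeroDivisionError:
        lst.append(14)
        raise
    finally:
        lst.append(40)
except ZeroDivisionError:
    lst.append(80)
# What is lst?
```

Step-by-step execution trace:
1. Inner try: `2 ** -1 // 0` raises ZeroDivisionError.
2. Inner `except ZeroDivisionError` matches → `lst.append(14)` → lst = [14].
3. bare `raise` re-raises ZeroDivisionError.
4. Inner `finally` runs during unwinding: `lst.append(40)` → lst = [14, 40].
5. Outer `except ZeroDivisionError` matches → `lst.append(80)` → lst = [14, 40, 80].
Result: [14, 40, 80]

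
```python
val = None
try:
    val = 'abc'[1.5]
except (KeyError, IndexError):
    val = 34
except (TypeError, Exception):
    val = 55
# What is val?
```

Step-by-step execution trace:
1. `val = 'abc'[1.5]` raises TypeError.
2. `except (KeyError, IndexError)` does not match TypeError; skipped.
3. `except (TypeError, Exception)` matches (TypeError is in the tuple) → val = 55.
Result: 55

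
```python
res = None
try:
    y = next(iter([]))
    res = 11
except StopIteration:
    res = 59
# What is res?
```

Step-by-step execution trace:
1. `y = next(iter([]))` raises StopIteration.
2. `res = 11` is not reached.
3. `except StopIteration` matches → res = 59.
Result: 59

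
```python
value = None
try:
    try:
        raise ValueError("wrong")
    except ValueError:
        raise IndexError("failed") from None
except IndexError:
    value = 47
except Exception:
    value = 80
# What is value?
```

Step-by-step execution trace:
1. Inner try raises ValueError; inner `except ValueError` catches it.
2. `raise IndexError(...) from None` raises IndexError (from None suppresses __context__, but the active exception is still IndexError).
3. Outer `except IndexError` matches → value = 47.
4. `except Exception` is not reached.
Result: 47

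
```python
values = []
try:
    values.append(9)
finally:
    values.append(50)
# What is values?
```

Step-by-step execution trace:
1. try: `values.append(9)` → values = [9].
2. The try body completes without raising.
3. finally always runs: `values.append(50)` → values = [9, 50].
Result: [9, 50]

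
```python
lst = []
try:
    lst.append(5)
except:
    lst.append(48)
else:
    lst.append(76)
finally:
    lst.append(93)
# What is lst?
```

Step-by-step execution trace:
1. try: `lst.append(5)` → lst = [5]. No exception raised.
2. `except` is skipped.
3. `else` runs: `lst.append(76)` → lst = [5, 76].
4. `finally` always runs: `lst.append(93)` → lst = [5, 76, 93].
Result: [5, 76, 93]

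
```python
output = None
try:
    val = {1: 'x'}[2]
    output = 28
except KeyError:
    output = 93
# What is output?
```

Step-by-step execution trace:
1. `val = {1: 'x'}[2]` raises KeyError.
2. `output = 28` is not reached.
3. `except KeyError` matches → output = 93.
Result: 93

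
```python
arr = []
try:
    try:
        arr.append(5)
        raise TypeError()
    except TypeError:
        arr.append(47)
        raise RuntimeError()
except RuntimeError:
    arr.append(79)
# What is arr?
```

Step-by-step execution trace:
1. Inner try: `arr.append(5)` → arr = [5].
2. `raise TypeError()` raises TypeError.
3. Inner `except TypeError` matches → `arr.append(47)` → arr = [5, 47].
4. `raise RuntimeError()` raises RuntimeError; propagates to outer try.
5. Outer `except RuntimeError` matches → `arr.append(79)` → arr = [5, 47, 79].
Result: [5, 47, 79]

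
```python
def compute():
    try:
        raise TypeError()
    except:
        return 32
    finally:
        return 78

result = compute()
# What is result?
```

Step-by-step execution trace:
1. `compute()` enters try: `raise TypeError()` raises TypeError.
2. bare `except` matches → `return 32` sets pending return value 32.
3. Before returning, `finally: return 78` runs and overrides the pending return.
4. compute() returns 78 → result = 78.
Result: 78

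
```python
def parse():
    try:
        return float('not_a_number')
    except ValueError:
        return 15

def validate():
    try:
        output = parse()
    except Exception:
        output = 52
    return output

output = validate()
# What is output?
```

Step-by-step execution trace:
1. `validate()` calls `parse()`.
2. In parse: `float('not_a_number')` raises ValueError; `except ValueError` catches it → returns 15.
3. In validate: `output = parse()` → output = 15. No exception reaches validate.
4. `except Exception` is skipped; validate returns 15.
5. output = 15.
Result: 15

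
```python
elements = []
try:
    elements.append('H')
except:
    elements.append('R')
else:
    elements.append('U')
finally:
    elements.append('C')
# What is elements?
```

Step-by-step execution trace:
1. try: `elements.append('H')` → elements = ['H']. No exception raised.
2. `except` is skipped.
3. `else` runs: `elements.append('U')` → elements = ['H', 'U'].
4. `finally` always runs: `elements.append('C')` → elements = ['H', 'U', 'C'].
Result: ['H', 'U', 'C']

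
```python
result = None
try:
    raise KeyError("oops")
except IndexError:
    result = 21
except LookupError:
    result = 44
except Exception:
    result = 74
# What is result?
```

Step-by-step execution trace:
1. `raise KeyError(...)` raises KeyError.
2. `except IndexError` does not match (KeyError is not a subclass of IndexError); skipped.
3. `except LookupError` matches (KeyError is a subclass of LookupError) → result = 44.
4. `except Exception` is not reached.
Result: 44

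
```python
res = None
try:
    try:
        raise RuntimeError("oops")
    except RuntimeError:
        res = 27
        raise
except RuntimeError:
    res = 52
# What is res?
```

Step-by-step execution trace:
1. Inner try: `raise RuntimeError("oops")` raises RuntimeError.
2. Inner `except RuntimeError` matches → res = 27.
3. bare `raise` re-raises the same RuntimeError.
4. Outer `except RuntimeError` matches → res = 52.
Result: 52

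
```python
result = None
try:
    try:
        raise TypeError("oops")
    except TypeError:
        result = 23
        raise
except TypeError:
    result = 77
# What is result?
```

Step-by-step execution trace:
1. Inner try: `raise TypeError("oops")` raises TypeError.
2. Inner `except TypeError` matches → result = 23.
3. bare `raise` re-raises the same TypeError.
4. Outer `except TypeError` matches → result = 77.
Result: 77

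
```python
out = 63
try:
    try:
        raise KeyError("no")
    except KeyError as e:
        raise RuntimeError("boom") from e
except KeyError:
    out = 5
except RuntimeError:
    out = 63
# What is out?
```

Step-by-step execution trace:
1. Inner try raises KeyError; inner `except KeyError as e` catches it.
2. `raise RuntimeError(...) from e` raises RuntimeError (KeyError is attached as __cause__, but only RuntimeError is active).
3. Outer `except KeyError` does not match RuntimeError; skipped.
4. Outer `except RuntimeError` matches → out = 63.
Result: 63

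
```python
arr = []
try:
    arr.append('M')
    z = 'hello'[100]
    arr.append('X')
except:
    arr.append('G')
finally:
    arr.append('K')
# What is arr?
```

Step-by-step execution trace:
1. try: `arr.append('M')` → arr = ['M'].
2. `z = 'hello'[100]` raises IndexError; `arr.append('X')` is not reached.
3. bare `except` matches → `arr.append('G')` → arr = ['M', 'G'].
4. finally always runs: `arr.append('K')` → arr = ['M', 'G', 'K'].
Result: ['M', 'G', 'K']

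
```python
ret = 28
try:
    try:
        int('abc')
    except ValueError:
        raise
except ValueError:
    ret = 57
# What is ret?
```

Step-by-step execution trace:
1. Inner try: `int('abc')` raises ValueError.
2. Inner `except ValueError` matches; bare `raise` re-raises the same ValueError.
3. Outer `except ValueError` matches → ret = 57.
Result: 57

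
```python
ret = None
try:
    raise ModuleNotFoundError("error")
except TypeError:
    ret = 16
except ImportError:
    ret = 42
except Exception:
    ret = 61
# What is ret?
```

Step-by-step execution trace:
1. `raise ModuleNotFoundError(...)` raises ModuleNotFoundError.
2. `except TypeError` does not match (ModuleNotFoundError is not a subclass of TypeError); skipped.
3. `except ImportError` matches (ModuleNotFoundError is a subclass of ImportError) → ret = 42.
4. `except Exception` is not reached.
Result: 42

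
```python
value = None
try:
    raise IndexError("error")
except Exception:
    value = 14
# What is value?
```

Step-by-step execution trace:
1. `raise IndexError(...)` raises IndexError.
2. `except Exception` matches (IndexError is a subclass of Exception) → value = 14.
Result: 14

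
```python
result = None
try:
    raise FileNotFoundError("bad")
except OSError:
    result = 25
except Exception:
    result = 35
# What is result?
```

Step-by-step execution trace:
1. `raise FileNotFoundError(...)` raises FileNotFoundError.
2. `except OSError` matches (FileNotFoundError is a subclass of OSError) → result = 25.
3. `except Exception` is not reached.
Result: 25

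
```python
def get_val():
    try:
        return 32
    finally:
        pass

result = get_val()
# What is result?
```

Step-by-step execution trace:
1. `get_val()` enters try: `return 32` sets pending return value 32.
2. Before returning, `finally: pass` runs (no effect).
3. get_val() returns 32 → result = 32.
Result: 32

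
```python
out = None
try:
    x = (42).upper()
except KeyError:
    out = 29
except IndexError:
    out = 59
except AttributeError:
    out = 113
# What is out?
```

Step-by-step execution trace:
1. `x = (42).upper()` raises AttributeError.
2. `except KeyError` does not match AttributeError; skipped.
3. `except IndexError` does not match AttributeError; skipped.
4. `except AttributeError` matches → out = 113.
Result: 113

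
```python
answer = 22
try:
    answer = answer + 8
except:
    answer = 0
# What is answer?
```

Step-by-step execution trace:
1. answer starts at 22.
2. try: `answer = answer + 8` → answer = 30. No exception raised.
3. `except` is skipped.
Result: 30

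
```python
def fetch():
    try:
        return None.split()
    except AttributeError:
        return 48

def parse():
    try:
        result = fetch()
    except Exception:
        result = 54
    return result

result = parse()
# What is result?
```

Step-by-step execution trace:
1. `parse()` calls `fetch()`.
2. In fetch: `None.split()` raises AttributeError; `except AttributeError` catches it → returns 48.
3. In parse: `result = fetch()` → result = 48. No exception reaches parse.
4. `except Exception` is skipped; parse returns 48.
5. result = 48.
Result: 48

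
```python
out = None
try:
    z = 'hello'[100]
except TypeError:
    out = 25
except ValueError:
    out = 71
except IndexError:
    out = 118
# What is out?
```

Step-by-step execution trace:
1. `z = 'hello'[100]` raises IndexError.
2. `except TypeError` does not match IndexError; skipped.
3. `except ValueError` does not match IndexError; skipped.
4. `except IndexError` matches → out = 118.
Result: 118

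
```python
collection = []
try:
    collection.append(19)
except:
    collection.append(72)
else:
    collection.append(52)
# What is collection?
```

Step-by-step execution trace:
1. try: `collection.append(19)` → collection = [19]. No exception raised.
2. `except` is skipped.
3. `else` runs (try completed without exception): `collection.append(52)` → collection = [19, 52].
Result: [19, 52]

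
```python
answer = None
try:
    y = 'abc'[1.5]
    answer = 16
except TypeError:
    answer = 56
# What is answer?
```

Step-by-step execution trace:
1. `y = 'abc'[1.5]` raises TypeError.
2. `answer = 16` is not reached.
3. `except TypeError` matches → answer = 56.
Result: 56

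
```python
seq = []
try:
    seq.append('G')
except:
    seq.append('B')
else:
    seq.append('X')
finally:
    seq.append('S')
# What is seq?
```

Step-by-step execution trace:
1. try: `seq.append('G')` → seq = ['G']. No exception raised.
2. `except` is skipped.
3. `else` runs: `seq.append('X')` → seq = ['G', 'X'].
4. `finally` always runs: `seq.append('S')` → seq = ['G', 'X', 'S'].
Result: ['G', 'X', 'S']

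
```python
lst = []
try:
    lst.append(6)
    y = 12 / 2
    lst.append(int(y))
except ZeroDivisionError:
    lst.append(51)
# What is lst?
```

Step-by-step execution trace:
1. try: `lst.append(6)` → lst = [6].
2. `y = 12 / 2` → y = 6.0. No exception raised.
3. `lst.append(int(y))` → lst = [6, 6].
4. `except ZeroDivisionError` is skipped (no exception was raised).
Result: [6, 6]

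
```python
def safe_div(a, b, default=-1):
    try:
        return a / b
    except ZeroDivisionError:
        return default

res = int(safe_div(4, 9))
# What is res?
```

Step-by-step execution trace:
1. `safe_div(4, 9)` enters try: `return 4 / 9` → returns 0.4444444444444444. No exception raised.
2. `except ZeroDivisionError` is skipped.
3. `int(0.4444444444444444)` → 0 → res = 0.
Result: 0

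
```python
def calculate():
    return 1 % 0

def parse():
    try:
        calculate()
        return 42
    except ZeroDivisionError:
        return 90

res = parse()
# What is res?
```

Step-by-step execution trace:
1. `parse()` calls `calculate()`.
2. `calculate()` evaluates `1 % 0`, which raises ZeroDivisionError; it propagates to the caller.
3. `return 42` is not reached.
4. `except ZeroDivisionError` in parse matches → returns 90.
5. res = 90.
Result: 90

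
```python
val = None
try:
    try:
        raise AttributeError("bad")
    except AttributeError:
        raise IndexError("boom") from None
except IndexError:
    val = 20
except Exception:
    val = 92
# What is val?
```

Step-by-step execution trace:
1. Inner try raises AttributeError; inner `except AttributeError` catches it.
2. `raise IndexError(...) from None` raises IndexError (from None suppresses __context__, but the active exception is still IndexError).
3. Outer `except IndexError` matches → val = 20.
4. `except Exception` is not reached.
Result: 20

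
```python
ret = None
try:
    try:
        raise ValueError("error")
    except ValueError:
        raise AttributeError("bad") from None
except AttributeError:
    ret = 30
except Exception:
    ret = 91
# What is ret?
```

Step-by-step execution trace:
1. Inner try raises ValueError; inner `except ValueError` catches it.
2. `raise AttributeError(...) from None` raises AttributeError (from None suppresses __context__, but the active exception is still AttributeError).
3. Outer `except AttributeError` matches → ret = 30.
4. `except Exception` is not reached.
Result: 30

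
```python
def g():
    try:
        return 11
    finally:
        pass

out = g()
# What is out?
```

Step-by-step execution trace:
1. `g()` enters try: `return 11` sets pending return value 11.
2. Before returning, `finally: pass` runs (no effect).
3. g() returns 11 → out = 11.
Result: 11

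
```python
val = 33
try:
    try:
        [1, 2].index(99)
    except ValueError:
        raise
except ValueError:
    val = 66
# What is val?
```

Step-by-step execution trace:
1. Inner try: `[1, 2].index(99)` raises ValueError.
2. Inner `except ValueError` matches; bare `raise` re-raises the same ValueError.
3. Outer `except ValueError` matches → val = 66.
Result: 66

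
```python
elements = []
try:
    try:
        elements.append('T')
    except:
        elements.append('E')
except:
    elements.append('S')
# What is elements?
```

Step-by-step execution trace:
1. Inner try: `elements.append('T')` → elements = ['T']. No exception raised.
2. Inner `except` is skipped.
3. Inner try completes normally; outer `except` is skipped.
Result: ['T']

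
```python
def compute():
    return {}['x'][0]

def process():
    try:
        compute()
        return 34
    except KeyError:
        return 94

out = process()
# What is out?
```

Step-by-step execution trace:
1. `process()` calls `compute()`.
2. `compute()` evaluates `{}['x'][0]`, which raises KeyError; it propagates to the caller.
3. `return 34` is not reached.
4. `except KeyError` in process matches → returns 94.
5. out = 94.
Result: 94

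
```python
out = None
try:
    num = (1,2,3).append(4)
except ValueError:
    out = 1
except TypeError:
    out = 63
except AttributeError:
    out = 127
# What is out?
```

Step-by-step execution trace:
1. `num = (1,2,3).append(4)` raises AttributeError.
2. `except ValueError` does not match AttributeError; skipped.
3. `except TypeError` does not match AttributeError; skipped.
4. `except AttributeError` matches → out = 127.
Result: 127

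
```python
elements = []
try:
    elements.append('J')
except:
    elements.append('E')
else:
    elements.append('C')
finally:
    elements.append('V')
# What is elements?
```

Step-by-step execution trace:
1. try: `elements.append('J')` → elements = ['J']. No exception raised.
2. `except` is skipped.
3. `else` runs: `elements.append('C')` → elements = ['J', 'C'].
4. `finally` always runs: `elements.append('V')` → elements = ['J', 'C', 'V'].
Result: ['J', 'C', 'V']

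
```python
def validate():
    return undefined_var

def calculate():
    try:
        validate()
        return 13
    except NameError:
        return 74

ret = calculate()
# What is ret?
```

Step-by-step execution trace:
1. `calculate()` calls `validate()`.
2. `validate()` evaluates `undefined_var`, which raises NameError; it propagates to the caller.
3. `return 13` is not reached.
4. `except NameError` in calculate matches → returns 74.
5. ret = 74.
Result: 74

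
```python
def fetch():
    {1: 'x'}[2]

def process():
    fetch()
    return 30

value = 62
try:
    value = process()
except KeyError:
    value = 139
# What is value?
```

Step-by-step execution trace:
1. value starts at 62.
2. try: `process()` calls `fetch()`.
3. `fetch()` evaluates `{1: 'x'}[2]`, which raises KeyError; it propagates through process (uncaught).
4. `return 30` in process is not reached; the assignment to value does not complete.
5. `except KeyError` matches → value = 139.
Result: 139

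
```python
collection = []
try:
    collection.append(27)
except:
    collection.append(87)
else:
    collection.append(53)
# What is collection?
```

Step-by-step execution trace:
1. try: `collection.append(27)` → collection = [27]. No exception raised.
2. `except` is skipped.
3. `else` runs (try completed without exception): `collection.append(53)` → collection = [27, 53].
Result: [27, 53]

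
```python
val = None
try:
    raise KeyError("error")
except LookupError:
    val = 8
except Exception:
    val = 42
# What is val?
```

Step-by-step execution trace:
1. `raise KeyError(...)` raises KeyError.
2. `except LookupError` matches (KeyError is a subclass of LookupError) → val = 8.
3. `except Exception` is not reached.
Result: 8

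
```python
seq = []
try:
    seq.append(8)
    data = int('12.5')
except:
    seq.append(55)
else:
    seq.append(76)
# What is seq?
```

Step-by-step execution trace:
1. try: `seq.append(8)` → seq = [8].
2. `data = int('12.5')` raises ValueError.
3. bare `except` matches → `seq.append(55)` → seq = [8, 55].
4. `else` is skipped (an exception was raised).
Result: [8, 55]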